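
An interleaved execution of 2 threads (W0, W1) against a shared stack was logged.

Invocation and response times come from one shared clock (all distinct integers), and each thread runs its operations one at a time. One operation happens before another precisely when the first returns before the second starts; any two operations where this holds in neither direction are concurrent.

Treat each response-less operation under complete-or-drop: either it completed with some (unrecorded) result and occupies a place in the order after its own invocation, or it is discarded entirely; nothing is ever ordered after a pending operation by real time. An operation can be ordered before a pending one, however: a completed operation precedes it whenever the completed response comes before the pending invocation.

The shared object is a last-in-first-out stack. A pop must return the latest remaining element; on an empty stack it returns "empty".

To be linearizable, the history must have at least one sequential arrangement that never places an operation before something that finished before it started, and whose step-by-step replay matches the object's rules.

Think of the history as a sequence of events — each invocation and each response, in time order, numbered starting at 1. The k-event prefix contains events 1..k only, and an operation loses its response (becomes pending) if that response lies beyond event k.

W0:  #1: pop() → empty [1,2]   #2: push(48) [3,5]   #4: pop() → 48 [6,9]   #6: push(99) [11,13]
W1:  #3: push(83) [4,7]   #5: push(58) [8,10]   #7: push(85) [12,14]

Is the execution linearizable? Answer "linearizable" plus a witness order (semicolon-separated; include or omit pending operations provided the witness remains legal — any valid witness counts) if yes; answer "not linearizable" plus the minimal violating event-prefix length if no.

1. #1 pop() → empty, leaving stack <>
2. #2 push(48), leaving stack <48>
3. #4 pop() → 48, leaving stack <>
4. #3 push(83), leaving stack <83>
5. #5 push(58), leaving stack <83,58>
6. #6 push(99), leaving stack <83,58,99>
7. #7 push(85), leaving stack <83,58,99,85>

linearizable — witness: #1; #2; #4; #3; #5; #6; #7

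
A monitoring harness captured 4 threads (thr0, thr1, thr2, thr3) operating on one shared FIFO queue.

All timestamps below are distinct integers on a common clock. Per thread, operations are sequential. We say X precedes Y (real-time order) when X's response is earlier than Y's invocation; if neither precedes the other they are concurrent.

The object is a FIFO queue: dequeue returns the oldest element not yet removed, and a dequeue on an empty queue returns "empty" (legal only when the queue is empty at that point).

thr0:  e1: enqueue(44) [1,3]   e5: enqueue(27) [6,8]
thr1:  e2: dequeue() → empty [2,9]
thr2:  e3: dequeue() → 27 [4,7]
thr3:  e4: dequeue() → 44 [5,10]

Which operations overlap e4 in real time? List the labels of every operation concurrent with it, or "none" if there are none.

e2, e3, e5

e4 spans [5,10]: anything still running between times 5 and 10 counts as concurrent
e1 [1,3]: before
e2 [2,9]: concurrent
e3 [4,7]: concurrent
e5 [6,8]: concurrent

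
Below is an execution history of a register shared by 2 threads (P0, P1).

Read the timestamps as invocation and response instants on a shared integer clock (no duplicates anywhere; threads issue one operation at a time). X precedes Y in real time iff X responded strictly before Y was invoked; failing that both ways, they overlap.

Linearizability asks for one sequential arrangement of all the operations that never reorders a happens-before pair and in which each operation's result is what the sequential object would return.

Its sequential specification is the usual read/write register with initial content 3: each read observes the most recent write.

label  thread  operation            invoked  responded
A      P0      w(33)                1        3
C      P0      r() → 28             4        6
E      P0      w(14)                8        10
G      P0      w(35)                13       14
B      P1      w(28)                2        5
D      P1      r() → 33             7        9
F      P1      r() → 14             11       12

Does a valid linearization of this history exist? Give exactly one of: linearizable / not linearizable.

not linearizable

events 1..8 are fine; event 9 — the response of D at time 9 — makes the prefix non-linearizable
checked exhaustively: 3 real-time-consistent orders of 4 completed operations, zero legal register replays
completion choices over the 1 pending operation (E) were checked; none helps
sample order A, B, C, D (pending dropped) stalls at step 4 — D r() → 33 has no legal effect
sample order A, C, B, D (pending dropped) stalls at step 2 — C r() → 28 has no legal effect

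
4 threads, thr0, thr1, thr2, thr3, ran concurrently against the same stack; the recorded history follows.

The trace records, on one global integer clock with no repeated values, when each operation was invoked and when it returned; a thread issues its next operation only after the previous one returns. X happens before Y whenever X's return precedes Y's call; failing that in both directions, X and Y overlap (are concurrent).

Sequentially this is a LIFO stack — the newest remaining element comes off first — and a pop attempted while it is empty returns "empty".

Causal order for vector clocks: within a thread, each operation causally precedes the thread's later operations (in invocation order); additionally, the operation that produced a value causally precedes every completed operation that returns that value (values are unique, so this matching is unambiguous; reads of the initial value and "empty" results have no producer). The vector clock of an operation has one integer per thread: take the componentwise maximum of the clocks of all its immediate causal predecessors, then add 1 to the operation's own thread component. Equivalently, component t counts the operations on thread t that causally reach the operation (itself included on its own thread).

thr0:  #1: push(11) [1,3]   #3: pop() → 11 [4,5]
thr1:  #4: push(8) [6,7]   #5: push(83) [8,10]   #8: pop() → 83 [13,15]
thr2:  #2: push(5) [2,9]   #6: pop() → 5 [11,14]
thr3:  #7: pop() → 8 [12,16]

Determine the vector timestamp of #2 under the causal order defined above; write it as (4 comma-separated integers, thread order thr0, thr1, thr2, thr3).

(0, 0, 1, 0)

#2, invoked 2, has no incoming edges; only thr2's bump applies → (0, 0, 1, 0)
#4, invoked 6, has no incoming edges; only thr1's bump applies → (0, 1, 0, 0)
#1, invoked 1, has no incoming edges; only thr0's bump applies → (1, 0, 0, 0)
invoked at 11, #6 merges VC(#2)=(0, 0, 1, 0) and bumps thr2's slot → (0, 0, 2, 0)
invoked at 12, #7 merges VC(#4)=(0, 1, 0, 0) and bumps thr3's slot → (0, 1, 0, 1)
invoked at 8, #5 merges VC(#4)=(0, 1, 0, 0) and bumps thr1's slot → (0, 2, 0, 0)
invoked at 4, #3 merges VC(#1)=(1, 0, 0, 0) and bumps thr0's slot → (2, 0, 0, 0)
invoked at 13, #8 merges VC(#5)=(0, 2, 0, 0) and bumps thr1's slot → (0, 3, 0, 0)
target: VC(#2) = (0, 0, 1, 0)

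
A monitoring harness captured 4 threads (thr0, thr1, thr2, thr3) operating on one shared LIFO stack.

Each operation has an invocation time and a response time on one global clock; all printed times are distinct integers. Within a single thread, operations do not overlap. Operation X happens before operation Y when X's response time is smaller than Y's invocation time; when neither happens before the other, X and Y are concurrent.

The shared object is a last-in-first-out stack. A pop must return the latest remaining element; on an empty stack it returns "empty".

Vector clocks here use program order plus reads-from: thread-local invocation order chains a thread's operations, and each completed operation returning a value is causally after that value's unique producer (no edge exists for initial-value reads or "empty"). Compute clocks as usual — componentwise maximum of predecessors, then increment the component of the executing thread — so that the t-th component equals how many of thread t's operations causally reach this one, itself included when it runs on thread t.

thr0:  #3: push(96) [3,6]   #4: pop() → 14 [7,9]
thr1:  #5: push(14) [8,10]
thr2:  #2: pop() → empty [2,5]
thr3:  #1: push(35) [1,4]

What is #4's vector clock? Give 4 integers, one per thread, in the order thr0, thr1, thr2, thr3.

(2, 1, 0, 0)

root op #1, invoked 1: fresh clock plus thr3's own tick → (0, 0, 0, 1)
root op #2, invoked 2: fresh clock plus thr2's own tick → (0, 0, 1, 0)
root op #5, invoked 8: fresh clock plus thr1's own tick → (0, 1, 0, 0)
root op #3, invoked 3: fresh clock plus thr0's own tick → (1, 0, 0, 0)
merge at #4 (invoked 7): VC(#3)=(1, 0, 0, 0), VC(#5)=(0, 1, 0, 0), own-thread bump on thr0 → (2, 1, 0, 0)
target: VC(#4) = (2, 1, 0, 0)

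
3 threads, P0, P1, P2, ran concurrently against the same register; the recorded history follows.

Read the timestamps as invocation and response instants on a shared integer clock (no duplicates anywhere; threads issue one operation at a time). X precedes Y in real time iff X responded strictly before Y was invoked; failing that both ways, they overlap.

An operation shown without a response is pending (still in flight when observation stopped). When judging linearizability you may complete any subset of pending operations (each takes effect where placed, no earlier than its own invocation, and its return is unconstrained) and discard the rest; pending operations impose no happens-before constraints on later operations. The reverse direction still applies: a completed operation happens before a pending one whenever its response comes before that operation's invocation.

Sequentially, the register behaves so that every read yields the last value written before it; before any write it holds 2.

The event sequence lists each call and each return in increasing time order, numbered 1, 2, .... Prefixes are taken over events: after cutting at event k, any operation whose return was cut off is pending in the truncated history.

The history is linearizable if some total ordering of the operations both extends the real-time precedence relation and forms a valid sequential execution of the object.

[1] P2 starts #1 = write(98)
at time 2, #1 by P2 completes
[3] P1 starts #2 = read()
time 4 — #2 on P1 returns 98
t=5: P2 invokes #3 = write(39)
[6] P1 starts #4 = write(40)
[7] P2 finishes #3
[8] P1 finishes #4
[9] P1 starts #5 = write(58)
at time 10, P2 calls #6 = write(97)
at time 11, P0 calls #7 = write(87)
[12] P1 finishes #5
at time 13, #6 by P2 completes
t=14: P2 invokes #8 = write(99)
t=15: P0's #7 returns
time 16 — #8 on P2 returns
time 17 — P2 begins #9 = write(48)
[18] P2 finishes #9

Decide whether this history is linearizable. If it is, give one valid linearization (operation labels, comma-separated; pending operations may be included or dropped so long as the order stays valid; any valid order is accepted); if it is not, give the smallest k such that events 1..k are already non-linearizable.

after step 1 (#1 write(98)): value 98
after step 2 (#2 read() → 98): value 98
after step 3 (#3 write(39)): value 39
after step 4 (#4 write(40)): value 40
after step 5 (#5 write(58)): value 58
after step 6 (#6 write(97)): value 97
after step 7 (#7 write(87)): value 87
after step 8 (#8 write(99)): value 99
after step 9 (#9 write(48)): value 48

linearizable — witness: #1, #2, #3, #4, #5, #6, #7, #8, #9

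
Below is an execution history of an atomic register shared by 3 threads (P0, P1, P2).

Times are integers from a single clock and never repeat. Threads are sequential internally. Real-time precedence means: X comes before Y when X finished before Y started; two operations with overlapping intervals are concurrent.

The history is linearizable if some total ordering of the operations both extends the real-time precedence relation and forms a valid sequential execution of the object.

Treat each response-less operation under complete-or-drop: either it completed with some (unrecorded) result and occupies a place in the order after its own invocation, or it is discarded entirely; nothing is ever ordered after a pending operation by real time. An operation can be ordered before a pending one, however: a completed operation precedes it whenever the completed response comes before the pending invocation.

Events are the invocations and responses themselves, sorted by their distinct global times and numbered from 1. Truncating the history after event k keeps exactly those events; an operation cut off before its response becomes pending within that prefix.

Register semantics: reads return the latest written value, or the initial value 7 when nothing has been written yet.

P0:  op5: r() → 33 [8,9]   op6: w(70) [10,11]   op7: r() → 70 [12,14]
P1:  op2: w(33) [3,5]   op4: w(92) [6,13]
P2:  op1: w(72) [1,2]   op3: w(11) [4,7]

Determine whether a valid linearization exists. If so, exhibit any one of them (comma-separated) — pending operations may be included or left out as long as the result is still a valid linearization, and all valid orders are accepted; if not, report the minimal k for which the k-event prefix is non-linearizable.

linearizable — witness: op1, op3, op2, op5, op4, op6, op7

after step 1 (op1 w(72)): value 72
after step 2 (op3 w(11)): value 11
after step 3 (op2 w(33)): value 33
after step 4 (op5 r() → 33): value 33
after step 5 (op4 w(92)): value 92
after step 6 (op6 w(70)): value 70
after step 7 (op7 r() → 70): value 70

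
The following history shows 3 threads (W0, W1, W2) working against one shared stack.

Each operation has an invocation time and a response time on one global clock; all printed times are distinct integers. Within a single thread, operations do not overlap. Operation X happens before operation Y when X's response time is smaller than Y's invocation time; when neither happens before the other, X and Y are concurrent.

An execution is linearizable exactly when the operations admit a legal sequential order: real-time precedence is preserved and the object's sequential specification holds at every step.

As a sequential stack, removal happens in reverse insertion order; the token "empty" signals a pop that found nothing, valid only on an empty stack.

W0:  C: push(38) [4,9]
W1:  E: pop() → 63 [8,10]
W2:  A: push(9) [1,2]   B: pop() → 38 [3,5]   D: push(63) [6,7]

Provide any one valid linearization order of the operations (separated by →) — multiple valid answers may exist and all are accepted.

A → C → B → D → E

1. A push(9), leaving stack <9>
2. C push(38), leaving stack <9,38>
3. B pop() → 38, leaving stack <9>
4. D push(63), leaving stack <9,63>
5. E pop() → 63, leaving stack <9>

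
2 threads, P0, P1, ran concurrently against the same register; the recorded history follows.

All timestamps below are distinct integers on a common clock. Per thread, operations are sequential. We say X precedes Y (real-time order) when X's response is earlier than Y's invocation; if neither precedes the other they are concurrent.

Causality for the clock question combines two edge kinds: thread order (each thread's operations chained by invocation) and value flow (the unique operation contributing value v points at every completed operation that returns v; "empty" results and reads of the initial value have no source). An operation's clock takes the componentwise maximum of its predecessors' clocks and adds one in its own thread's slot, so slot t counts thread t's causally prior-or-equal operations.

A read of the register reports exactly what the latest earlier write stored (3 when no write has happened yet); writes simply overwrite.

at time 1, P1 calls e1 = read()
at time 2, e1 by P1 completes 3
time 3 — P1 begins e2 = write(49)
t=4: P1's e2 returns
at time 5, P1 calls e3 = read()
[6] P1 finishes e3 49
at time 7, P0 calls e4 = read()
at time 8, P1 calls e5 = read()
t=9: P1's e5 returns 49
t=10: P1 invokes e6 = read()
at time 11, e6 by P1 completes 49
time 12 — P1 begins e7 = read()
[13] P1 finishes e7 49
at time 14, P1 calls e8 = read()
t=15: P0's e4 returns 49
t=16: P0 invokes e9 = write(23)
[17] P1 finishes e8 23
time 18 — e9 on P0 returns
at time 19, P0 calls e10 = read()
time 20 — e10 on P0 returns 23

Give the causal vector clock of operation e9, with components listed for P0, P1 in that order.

(2, 2)

VC(e1, invoked at 1): no causal predecessors; +1 on P1 → (0, 1)
e2 (invocation 3): componentwise max over VC(e1)=(0, 1), +1 at P1, giving (0, 2)
e3 (invocation 5): componentwise max over VC(e2)=(0, 2), +1 at P1, giving (0, 3)
e4 (invocation 7): componentwise max over VC(e2)=(0, 2), +1 at P0, giving (1, 2)
e5 (invocation 8): componentwise max over VC(e2)=(0, 2), VC(e3)=(0, 3), +1 at P1, giving (0, 4)
e9 (invocation 16): componentwise max over VC(e4)=(1, 2), +1 at P0, giving (2, 2)
e6 (invocation 10): componentwise max over VC(e2)=(0, 2), VC(e5)=(0, 4), +1 at P1, giving (0, 5)
e10 (invocation 19): componentwise max over VC(e9)=(2, 2), +1 at P0, giving (3, 2)
e7 (invocation 12): componentwise max over VC(e2)=(0, 2), VC(e6)=(0, 5), +1 at P1, giving (0, 6)
e8 (invocation 14): componentwise max over VC(e7)=(0, 6), VC(e9)=(2, 2), +1 at P1, giving (2, 7)
target: VC(e9) = (2, 2)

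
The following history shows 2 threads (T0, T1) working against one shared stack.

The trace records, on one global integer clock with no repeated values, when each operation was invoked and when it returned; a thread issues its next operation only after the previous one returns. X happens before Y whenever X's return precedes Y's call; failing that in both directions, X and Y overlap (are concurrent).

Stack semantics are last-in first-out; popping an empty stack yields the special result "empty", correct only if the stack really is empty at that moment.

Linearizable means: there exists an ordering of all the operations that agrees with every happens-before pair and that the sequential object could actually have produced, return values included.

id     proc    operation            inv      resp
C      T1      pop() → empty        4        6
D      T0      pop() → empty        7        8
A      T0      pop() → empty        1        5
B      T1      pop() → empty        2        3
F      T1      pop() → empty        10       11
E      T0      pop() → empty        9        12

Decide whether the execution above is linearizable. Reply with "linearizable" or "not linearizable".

a witness: A, B, C, D, E, F
after step 1 (A pop() → empty): stack <>
after step 2 (B pop() → empty): stack <>
after step 3 (C pop() → empty): stack <>
after step 4 (D pop() → empty): stack <>
after step 5 (E pop() → empty): stack <>
after step 6 (F pop() → empty): stack <>

linearizable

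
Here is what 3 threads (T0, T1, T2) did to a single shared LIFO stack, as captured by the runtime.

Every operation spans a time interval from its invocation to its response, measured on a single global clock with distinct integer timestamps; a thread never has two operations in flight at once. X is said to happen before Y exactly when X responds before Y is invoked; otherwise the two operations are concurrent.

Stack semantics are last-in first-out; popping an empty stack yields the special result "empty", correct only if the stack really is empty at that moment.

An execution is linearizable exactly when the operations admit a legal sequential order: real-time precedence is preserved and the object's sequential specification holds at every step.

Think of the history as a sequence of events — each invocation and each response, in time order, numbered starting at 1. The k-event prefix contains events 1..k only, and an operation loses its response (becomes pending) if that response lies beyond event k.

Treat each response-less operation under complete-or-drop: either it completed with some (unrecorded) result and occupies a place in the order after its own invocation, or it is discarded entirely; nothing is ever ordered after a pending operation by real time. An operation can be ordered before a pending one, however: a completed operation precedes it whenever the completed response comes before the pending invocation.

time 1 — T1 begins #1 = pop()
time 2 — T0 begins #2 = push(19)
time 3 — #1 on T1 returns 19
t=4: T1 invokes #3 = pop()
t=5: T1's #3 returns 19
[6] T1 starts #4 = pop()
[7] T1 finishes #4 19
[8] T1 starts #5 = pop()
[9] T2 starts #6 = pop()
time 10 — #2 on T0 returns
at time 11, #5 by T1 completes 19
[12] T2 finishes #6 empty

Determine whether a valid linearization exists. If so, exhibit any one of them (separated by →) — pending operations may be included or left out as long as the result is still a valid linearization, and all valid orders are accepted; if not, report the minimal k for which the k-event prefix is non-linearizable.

events 1..4 are fine; event 5 — the response of #3 at time 5 — makes the prefix non-linearizable
a single order respects real time; the 2 completed LIFO stack operations fail replay along it
including or dropping the 1 pending operation (#2) in any combination fails
sample order #1, #3 (pending dropped) stalls at step 1 — #1 pop() → 19 has no legal effect

not linearizable — minimal violating prefix: 5 events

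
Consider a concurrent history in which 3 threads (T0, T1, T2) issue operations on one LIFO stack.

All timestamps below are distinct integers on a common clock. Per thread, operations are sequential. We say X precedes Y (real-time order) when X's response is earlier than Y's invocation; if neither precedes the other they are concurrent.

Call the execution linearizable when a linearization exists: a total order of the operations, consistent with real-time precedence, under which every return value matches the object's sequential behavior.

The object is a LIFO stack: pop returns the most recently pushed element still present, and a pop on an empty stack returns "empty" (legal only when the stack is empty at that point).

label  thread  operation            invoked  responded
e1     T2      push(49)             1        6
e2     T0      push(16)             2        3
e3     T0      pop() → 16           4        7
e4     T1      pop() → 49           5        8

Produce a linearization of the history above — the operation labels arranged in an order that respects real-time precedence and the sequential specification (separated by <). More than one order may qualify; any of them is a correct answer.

1. e1 push(49), leaving stack <49>
2. e2 push(16), leaving stack <49,16>
3. e3 pop() → 16, leaving stack <49>
4. e4 pop() → 49, leaving stack <>

e1 < e2 < e3 < e4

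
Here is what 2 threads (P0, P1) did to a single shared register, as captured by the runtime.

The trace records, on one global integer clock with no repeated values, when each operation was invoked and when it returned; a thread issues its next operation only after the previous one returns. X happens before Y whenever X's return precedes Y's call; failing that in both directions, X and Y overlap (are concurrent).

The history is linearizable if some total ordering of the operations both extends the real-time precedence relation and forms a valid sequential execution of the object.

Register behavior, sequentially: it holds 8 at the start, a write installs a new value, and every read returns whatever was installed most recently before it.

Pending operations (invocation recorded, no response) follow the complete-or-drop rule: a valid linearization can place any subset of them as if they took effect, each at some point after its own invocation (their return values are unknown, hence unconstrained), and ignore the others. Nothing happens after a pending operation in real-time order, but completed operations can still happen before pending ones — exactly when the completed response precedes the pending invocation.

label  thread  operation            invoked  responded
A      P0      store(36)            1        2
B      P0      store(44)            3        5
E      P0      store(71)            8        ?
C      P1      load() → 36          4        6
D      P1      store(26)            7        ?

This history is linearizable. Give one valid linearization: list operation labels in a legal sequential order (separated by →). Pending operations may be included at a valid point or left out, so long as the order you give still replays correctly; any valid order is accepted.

step 1: A store(36) — value 36
step 2: C load() → 36 — value 36
step 3: B store(44) — value 44

A → C → B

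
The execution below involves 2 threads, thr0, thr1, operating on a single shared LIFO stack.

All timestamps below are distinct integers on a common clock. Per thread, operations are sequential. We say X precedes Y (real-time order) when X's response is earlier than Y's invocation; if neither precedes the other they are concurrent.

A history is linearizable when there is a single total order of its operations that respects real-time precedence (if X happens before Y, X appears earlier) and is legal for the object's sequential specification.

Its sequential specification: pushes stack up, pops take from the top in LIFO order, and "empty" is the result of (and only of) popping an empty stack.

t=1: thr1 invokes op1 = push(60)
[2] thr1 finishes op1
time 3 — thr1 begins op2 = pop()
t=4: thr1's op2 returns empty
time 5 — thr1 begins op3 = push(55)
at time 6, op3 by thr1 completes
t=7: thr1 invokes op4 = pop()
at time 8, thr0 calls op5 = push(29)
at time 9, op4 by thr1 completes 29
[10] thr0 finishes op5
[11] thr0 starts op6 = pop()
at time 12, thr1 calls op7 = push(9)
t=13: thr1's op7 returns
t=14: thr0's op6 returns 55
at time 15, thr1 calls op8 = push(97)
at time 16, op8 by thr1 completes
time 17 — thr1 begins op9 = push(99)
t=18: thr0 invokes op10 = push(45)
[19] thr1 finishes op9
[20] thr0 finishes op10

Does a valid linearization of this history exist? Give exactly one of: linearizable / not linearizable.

cut after 3 events: linearizable; cut after 4 events (op2 responds, time 4): not linearizable
the sole real-time-consistent order of 2 completed operations fails the LIFO stack replay
for example op1, op2 fails at step 2: op2 pop() → empty is not legal there

not linearizable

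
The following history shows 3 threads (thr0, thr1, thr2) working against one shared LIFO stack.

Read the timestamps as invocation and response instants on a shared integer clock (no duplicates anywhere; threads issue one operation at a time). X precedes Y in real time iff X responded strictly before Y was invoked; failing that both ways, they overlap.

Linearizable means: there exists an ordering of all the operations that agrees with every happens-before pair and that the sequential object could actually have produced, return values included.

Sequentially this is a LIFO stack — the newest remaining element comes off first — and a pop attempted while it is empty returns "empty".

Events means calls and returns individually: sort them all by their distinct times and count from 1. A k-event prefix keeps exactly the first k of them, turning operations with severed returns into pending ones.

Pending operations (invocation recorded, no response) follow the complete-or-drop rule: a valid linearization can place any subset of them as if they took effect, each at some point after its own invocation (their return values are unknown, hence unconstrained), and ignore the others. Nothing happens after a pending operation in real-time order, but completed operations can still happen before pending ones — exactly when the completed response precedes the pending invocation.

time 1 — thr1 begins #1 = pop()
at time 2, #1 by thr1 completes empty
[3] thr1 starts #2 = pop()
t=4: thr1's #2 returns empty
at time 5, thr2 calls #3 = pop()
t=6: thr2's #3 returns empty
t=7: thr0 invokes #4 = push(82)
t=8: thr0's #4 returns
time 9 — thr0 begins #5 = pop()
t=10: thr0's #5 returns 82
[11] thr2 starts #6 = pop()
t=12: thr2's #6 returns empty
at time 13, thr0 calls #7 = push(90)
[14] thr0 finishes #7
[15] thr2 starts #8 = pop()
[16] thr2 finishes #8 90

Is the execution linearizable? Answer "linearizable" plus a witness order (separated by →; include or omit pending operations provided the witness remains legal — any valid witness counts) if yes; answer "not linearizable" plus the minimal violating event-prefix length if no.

1. #1 pop() → empty, leaving stack <>
2. #2 pop() → empty, leaving stack <>
3. #3 pop() → empty, leaving stack <>
4. #4 push(82), leaving stack <82>
5. #5 pop() → 82, leaving stack <>
6. #6 pop() → empty, leaving stack <>
7. #7 push(90), leaving stack <90>
8. #8 pop() → 90, leaving stack <>

linearizable — witness: #1 → #2 → #3 → #4 → #5 → #6 → #7 → #8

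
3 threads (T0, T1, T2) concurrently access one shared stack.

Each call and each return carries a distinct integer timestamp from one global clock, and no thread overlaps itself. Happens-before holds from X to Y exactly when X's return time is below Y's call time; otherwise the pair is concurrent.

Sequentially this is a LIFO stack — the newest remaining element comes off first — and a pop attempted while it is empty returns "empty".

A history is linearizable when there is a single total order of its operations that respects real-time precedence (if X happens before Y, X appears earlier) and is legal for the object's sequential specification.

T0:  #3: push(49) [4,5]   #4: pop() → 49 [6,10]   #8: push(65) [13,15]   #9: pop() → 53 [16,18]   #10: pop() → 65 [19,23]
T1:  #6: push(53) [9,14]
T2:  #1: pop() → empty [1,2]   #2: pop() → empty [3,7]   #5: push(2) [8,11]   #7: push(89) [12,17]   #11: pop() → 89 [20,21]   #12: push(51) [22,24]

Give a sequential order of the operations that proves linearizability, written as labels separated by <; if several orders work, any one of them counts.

1. #1 pop() → empty, leaving stack <>
2. #2 pop() → empty, leaving stack <>
3. #3 push(49), leaving stack <49>
4. #4 pop() → 49, leaving stack <>
5. #5 push(2), leaving stack <2>
6. #7 push(89), leaving stack <2,89>
7. #8 push(65), leaving stack <2,89,65>
8. #6 push(53), leaving stack <2,89,65,53>
9. #9 pop() → 53, leaving stack <2,89,65>
10. #10 pop() → 65, leaving stack <2,89>
11. #11 pop() → 89, leaving stack <2>
12. #12 push(51), leaving stack <2,51>

#1 < #2 < #3 < #4 < #5 < #7 < #8 < #6 < #9 < #10 < #11 < #12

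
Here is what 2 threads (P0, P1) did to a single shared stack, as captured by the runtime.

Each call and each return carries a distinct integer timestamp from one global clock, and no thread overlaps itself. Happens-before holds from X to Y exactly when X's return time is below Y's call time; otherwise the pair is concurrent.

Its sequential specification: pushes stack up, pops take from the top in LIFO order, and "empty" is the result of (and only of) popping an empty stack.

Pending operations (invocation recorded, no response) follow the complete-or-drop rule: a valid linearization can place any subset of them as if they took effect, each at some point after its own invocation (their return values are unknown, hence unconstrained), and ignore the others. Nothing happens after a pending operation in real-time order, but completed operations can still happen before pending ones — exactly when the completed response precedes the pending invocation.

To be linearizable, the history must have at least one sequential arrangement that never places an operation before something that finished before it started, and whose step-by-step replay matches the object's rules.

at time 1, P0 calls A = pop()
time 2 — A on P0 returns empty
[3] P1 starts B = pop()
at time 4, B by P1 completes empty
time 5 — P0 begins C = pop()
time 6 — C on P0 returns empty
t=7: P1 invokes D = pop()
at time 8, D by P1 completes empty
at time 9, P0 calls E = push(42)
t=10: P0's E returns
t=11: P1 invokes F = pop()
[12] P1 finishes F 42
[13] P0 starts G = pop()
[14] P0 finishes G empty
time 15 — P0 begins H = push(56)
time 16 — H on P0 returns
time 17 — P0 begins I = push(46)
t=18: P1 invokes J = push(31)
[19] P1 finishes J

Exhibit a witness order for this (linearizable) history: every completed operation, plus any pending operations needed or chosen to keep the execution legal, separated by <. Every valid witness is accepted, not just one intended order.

A < B < C < D < E < F < G < H < I < J

step 1: A pop() → empty — stack <>
step 2: B pop() → empty — stack <>
step 3: C pop() → empty — stack <>
step 4: D pop() → empty — stack <>
step 5: E push(42) — stack <42>
step 6: F pop() → 42 — stack <>
step 7: G pop() → empty — stack <>
step 8: H push(56) — stack <56>
step 9: I push(46) (pending, included) — stack <56,46>
step 10: J push(31) — stack <56,46,31>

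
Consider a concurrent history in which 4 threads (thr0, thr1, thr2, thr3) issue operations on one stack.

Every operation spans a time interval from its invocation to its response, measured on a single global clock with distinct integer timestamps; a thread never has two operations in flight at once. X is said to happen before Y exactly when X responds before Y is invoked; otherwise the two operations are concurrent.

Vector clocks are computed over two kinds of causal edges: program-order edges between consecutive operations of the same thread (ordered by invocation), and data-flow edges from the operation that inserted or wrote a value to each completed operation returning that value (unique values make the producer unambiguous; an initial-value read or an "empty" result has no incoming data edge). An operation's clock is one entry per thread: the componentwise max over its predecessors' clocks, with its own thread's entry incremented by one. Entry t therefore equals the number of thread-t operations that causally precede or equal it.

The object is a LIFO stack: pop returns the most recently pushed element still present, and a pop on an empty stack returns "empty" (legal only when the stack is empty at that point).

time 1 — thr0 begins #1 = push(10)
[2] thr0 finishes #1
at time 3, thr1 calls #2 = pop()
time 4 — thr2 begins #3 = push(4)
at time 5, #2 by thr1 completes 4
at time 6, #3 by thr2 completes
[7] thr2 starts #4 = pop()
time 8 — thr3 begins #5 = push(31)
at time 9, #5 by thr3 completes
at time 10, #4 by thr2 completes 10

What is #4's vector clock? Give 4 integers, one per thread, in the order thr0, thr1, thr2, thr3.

(1, 0, 2, 0)

invoked at 8, #5 has no predecessors; its own thr3 bump gives (0, 0, 0, 1)
invoked at 4, #3 has no predecessors; its own thr2 bump gives (0, 0, 1, 0)
invoked at 1, #1 has no predecessors; its own thr0 bump gives (1, 0, 0, 0)
#2 (invocation 3): componentwise max over VC(#3)=(0, 0, 1, 0), +1 at thr1, giving (0, 1, 1, 0)
#4 (invocation 7): componentwise max over VC(#1)=(1, 0, 0, 0), VC(#3)=(0, 0, 1, 0), +1 at thr2, giving (1, 0, 2, 0)
target: VC(#4) = (1, 0, 2, 0)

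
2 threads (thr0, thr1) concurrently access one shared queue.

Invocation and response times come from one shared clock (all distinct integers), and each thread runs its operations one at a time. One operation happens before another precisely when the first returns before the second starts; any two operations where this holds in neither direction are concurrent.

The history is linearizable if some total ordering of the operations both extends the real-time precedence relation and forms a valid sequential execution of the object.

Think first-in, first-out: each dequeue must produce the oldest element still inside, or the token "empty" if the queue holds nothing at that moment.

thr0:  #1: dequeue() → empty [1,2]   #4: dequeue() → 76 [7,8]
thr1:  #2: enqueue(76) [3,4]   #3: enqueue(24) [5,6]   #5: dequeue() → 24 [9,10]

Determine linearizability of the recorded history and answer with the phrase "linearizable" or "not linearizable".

witness order: #1, #2, #3, #4, #5
after step 1 (#1 dequeue() → empty): queue <>
after step 2 (#2 enqueue(76)): queue <76>
after step 3 (#3 enqueue(24)): queue <76,24>
after step 4 (#4 dequeue() → 76): queue <24>
after step 5 (#5 dequeue() → 24): queue <>

linearizable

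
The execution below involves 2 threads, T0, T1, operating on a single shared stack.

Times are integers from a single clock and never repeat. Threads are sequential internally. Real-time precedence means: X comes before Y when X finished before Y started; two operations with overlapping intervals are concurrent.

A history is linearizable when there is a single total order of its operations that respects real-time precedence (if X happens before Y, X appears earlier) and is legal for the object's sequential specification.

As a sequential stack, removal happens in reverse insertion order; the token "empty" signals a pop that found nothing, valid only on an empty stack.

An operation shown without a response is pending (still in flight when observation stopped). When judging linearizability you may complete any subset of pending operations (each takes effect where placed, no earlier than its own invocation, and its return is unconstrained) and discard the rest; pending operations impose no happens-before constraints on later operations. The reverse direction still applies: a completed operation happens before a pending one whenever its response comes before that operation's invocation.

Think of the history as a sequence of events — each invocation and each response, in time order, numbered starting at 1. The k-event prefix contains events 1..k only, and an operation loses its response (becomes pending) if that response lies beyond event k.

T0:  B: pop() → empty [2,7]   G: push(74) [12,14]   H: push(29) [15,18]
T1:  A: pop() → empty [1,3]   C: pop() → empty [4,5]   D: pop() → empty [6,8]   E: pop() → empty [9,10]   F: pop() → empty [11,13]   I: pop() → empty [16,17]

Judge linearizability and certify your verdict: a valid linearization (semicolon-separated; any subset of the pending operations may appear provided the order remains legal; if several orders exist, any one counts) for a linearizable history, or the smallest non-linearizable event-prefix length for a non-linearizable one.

not linearizable — minimal violating prefix: 17 events

events 1..16 are fine; event 17 — the response of I at time 17 — makes the prefix non-linearizable
real-time-consistent orders of the 8 completed operations: 8 — all fail the stack replay
completion choices over the 1 pending operation (H) were checked; none helps
take A, B, C, D, E, F, G, I (pending dropped): step 8 already fails, because I pop() → empty cannot occur there
take A, B, C, D, E, G, F, I (pending dropped): step 7 already fails, because F pop() → empty cannot occur there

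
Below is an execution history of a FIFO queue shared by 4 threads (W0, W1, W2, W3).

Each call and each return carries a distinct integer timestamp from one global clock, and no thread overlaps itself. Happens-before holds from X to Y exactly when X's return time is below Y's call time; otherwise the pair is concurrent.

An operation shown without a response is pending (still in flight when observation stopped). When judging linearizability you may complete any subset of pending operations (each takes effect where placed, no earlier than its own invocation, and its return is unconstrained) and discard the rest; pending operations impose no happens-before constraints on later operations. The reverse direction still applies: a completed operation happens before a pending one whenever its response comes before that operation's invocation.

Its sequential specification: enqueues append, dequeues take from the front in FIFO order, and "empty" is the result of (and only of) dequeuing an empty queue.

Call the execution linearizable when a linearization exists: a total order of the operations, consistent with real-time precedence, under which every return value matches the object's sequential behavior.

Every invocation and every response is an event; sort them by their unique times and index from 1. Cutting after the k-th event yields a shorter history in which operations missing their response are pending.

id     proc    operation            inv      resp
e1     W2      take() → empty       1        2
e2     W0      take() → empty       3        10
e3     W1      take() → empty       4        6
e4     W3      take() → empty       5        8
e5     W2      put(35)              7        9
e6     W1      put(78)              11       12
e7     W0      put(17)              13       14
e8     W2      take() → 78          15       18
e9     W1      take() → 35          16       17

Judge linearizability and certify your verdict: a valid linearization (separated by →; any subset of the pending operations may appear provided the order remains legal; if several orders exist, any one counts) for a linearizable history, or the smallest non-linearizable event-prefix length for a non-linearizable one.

step 1: e1 take() → empty — queue <>
step 2: e2 take() → empty — queue <>
step 3: e3 take() → empty — queue <>
step 4: e4 take() → empty — queue <>
step 5: e5 put(35) — queue <35>
step 6: e6 put(78) — queue <35,78>
step 7: e7 put(17) — queue <35,78,17>
step 8: e9 take() → 35 — queue <78,17>
step 9: e8 take() → 78 — queue <17>

linearizable — witness: e1 → e2 → e3 → e4 → e5 → e6 → e7 → e9 → e8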